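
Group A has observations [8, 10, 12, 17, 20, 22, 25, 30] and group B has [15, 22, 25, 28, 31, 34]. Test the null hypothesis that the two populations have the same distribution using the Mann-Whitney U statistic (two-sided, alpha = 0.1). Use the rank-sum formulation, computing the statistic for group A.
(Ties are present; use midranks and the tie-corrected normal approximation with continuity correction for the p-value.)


Step 1: Combine and sort all 14 observations; assign midranks.
sorted (value, group): (8,X), (10,X), (12,X), (15,Y), (17,X), (20,X), (22,X), (22,Y), (25,X), (25,Y), (28,Y), (30,X), (31,Y), (34,Y)
ranks: 8->1, 10->2, 12->3, 15->4, 17->5, 20->6, 22->7.5, 22->7.5, 25->9.5, 25->9.5, 28->11, 30->12, 31->13, 34->14
Step 2: Rank sum for X: R1 = 1 + 2 + 3 + 5 + 6 + 7.5 + 9.5 + 12 = 46.
Step 3: U_X = R1 - n1(n1+1)/2 = 46 - 8*9/2 = 46 - 36 = 10.
       U_Y = n1*n2 - U_X = 48 - 10 = 38.
Step 4: Ties are present, so use the tie-corrected normal approximation (with continuity correction) for the p-value.
Step 5: p-value = 0.080692; compare to alpha = 0.1. reject H0.

U_X = 10, p = 0.080692, reject H0 at alpha = 0.1.


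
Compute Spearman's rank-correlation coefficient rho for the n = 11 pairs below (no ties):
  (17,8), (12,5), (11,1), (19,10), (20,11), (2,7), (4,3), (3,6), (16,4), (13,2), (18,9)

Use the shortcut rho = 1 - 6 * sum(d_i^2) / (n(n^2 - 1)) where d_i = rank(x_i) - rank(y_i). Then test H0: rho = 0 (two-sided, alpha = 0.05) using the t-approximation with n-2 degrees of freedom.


Step 1: Rank x and y separately (midranks; no ties here).
rank(x): 17->8, 12->5, 11->4, 19->10, 20->11, 2->1, 4->3, 3->2, 16->7, 13->6, 18->9
rank(y): 8->8, 5->5, 1->1, 10->10, 11->11, 7->7, 3->3, 6->6, 4->4, 2->2, 9->9
Step 2: d_i = R_x(i) - R_y(i); compute d_i^2.
  (8-8)^2=0, (5-5)^2=0, (4-1)^2=9, (10-10)^2=0, (11-11)^2=0, (1-7)^2=36, (3-3)^2=0, (2-6)^2=16, (7-4)^2=9, (6-2)^2=16, (9-9)^2=0
sum(d^2) = 86.
Step 3: rho = 1 - 6*86 / (11*(11^2 - 1)) = 1 - 516/1320 = 0.609091.
Step 4: Under H0, t = rho * sqrt((n-2)/(1-rho^2)) = 2.3040 ~ t(9).
Step 5: Two-sided p-value from the t-distribution with 9 df = 0.046696.
Step 6: alpha = 0.05. reject H0.

rho = 0.6091, p = 0.046696, reject H0 at alpha = 0.05.


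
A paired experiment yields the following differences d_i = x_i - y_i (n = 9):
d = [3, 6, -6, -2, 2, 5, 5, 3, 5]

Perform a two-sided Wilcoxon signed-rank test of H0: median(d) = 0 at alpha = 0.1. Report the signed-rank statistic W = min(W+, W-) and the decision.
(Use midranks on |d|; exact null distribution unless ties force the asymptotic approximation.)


Step 1: Drop any zero differences (none here) and take |d_i|.
|d| = [3, 6, 6, 2, 2, 5, 5, 3, 5]
Step 2: Midrank |d_i| (ties get averaged ranks).
ranks: |3|->3.5, |6|->8.5, |6|->8.5, |2|->1.5, |2|->1.5, |5|->6, |5|->6, |3|->3.5, |5|->6
Step 3: Attach original signs; sum ranks with positive sign and with negative sign.
W+ = 3.5 + 8.5 + 1.5 + 6 + 6 + 3.5 + 6 = 35
W- = 8.5 + 1.5 = 10
(Check: W+ + W- = 45 should equal n(n+1)/2 = 45.)
Step 4: Test statistic W = min(W+, W-) = 10.
Step 5: Ties in |d|, so use the tie-corrected normal approximation.
        E[W] = n(n+1)/4 = 9*10/4 = 22.5.
        Tie groups: |d|=2 (t=2), |d|=3 (t=2), |d|=5 (t=3), |d|=6 (t=2); sum(t^3 - t) = 42.
        Var[W] = n(n+1)(2n+1)/24 - sum(t^3-t)/48 = 1710/24 - 42/48 = 70.375.
        z = (W - E[W]) / sqrt(Var[W]) = (10 - 22.5) / 8.3890 = -1.4900.
        Two-sided p = 2*Phi(z) = 0.136211.
Step 6: alpha = 0.1. fail to reject H0.

W+ = 35, W- = 10, W = min = 10, p = 0.136211, fail to reject H0.


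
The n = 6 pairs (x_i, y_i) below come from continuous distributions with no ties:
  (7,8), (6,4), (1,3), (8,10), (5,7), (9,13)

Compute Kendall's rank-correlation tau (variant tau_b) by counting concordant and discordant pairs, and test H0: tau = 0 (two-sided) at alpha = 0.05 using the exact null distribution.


Step 1: Enumerate the 15 unordered pairs (i,j) with i<j and classify each by sign(x_j-x_i) * sign(y_j-y_i).
  (1,2):dx=-1,dy=-4->C; (1,3):dx=-6,dy=-5->C; (1,4):dx=+1,dy=+2->C; (1,5):dx=-2,dy=-1->C
  (1,6):dx=+2,dy=+5->C; (2,3):dx=-5,dy=-1->C; (2,4):dx=+2,dy=+6->C; (2,5):dx=-1,dy=+3->D
  (2,6):dx=+3,dy=+9->C; (3,4):dx=+7,dy=+7->C; (3,5):dx=+4,dy=+4->C; (3,6):dx=+8,dy=+10->C
  (4,5):dx=-3,dy=-3->C; (4,6):dx=+1,dy=+3->C; (5,6):dx=+4,dy=+6->C
Step 2: C = 14, D = 1, total pairs = 15.
Step 3: tau = (C - D)/(n(n-1)/2) = (14 - 1)/15 = 0.866667.
Step 4: Exact two-sided p-value (enumerate n! = 720 permutations of y under H0): p = 0.016667.
Step 5: alpha = 0.05. reject H0.

tau_b = 0.8667 (C=14, D=1), p = 0.016667, reject H0.


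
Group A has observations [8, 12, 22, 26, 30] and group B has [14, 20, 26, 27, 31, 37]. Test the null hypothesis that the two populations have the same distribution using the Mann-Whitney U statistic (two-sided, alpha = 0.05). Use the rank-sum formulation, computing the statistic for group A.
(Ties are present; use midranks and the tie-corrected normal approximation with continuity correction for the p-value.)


Step 1: Combine and sort all 11 observations; assign midranks.
sorted (value, group): (8,X), (12,X), (14,Y), (20,Y), (22,X), (26,X), (26,Y), (27,Y), (30,X), (31,Y), (37,Y)
ranks: 8->1, 12->2, 14->3, 20->4, 22->5, 26->6.5, 26->6.5, 27->8, 30->9, 31->10, 37->11
Step 2: Rank sum for X: R1 = 1 + 2 + 5 + 6.5 + 9 = 23.5.
Step 3: U_X = R1 - n1(n1+1)/2 = 23.5 - 5*6/2 = 23.5 - 15 = 8.5.
       U_Y = n1*n2 - U_X = 30 - 8.5 = 21.5.
Step 4: Ties are present, so use the tie-corrected normal approximation (with continuity correction) for the p-value.
Step 5: p-value = 0.272229; compare to alpha = 0.05. fail to reject H0.

U_X = 8.5, p = 0.272229, fail to reject H0 at alpha = 0.05.


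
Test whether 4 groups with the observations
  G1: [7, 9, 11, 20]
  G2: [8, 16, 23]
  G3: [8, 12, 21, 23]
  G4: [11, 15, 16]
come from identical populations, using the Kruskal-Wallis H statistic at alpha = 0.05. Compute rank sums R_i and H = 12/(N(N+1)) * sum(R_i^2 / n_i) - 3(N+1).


Step 1: Combine all N = 14 observations and assign midranks.
sorted (value, group, rank): (7,G1,1), (8,G2,2.5), (8,G3,2.5), (9,G1,4), (11,G1,5.5), (11,G4,5.5), (12,G3,7), (15,G4,8), (16,G2,9.5), (16,G4,9.5), (20,G1,11), (21,G3,12), (23,G2,13.5), (23,G3,13.5)
Step 2: Sum ranks within each group.
R_1 = 21.5 (n_1 = 4)
R_2 = 25.5 (n_2 = 3)
R_3 = 35 (n_3 = 4)
R_4 = 23 (n_4 = 3)
Step 3: H = 12/(N(N+1)) * sum(R_i^2/n_i) - 3(N+1)
     = 12/(14*15) * (21.5^2/4 + 25.5^2/3 + 35^2/4 + 23^2/3) - 3*15
     = 0.057143 * 814.896 - 45
     = 1.565476.
Step 4: Ties present; correction factor C = 1 - 24/(14^3 - 14) = 0.991209. Corrected H = 1.565476 / 0.991209 = 1.579361.
Step 5: Under H0, H ~ chi^2(3); p-value = 0.664079.
Step 6: alpha = 0.05. fail to reject H0.

H = 1.5794, df = 3, p = 0.664079, fail to reject H0.


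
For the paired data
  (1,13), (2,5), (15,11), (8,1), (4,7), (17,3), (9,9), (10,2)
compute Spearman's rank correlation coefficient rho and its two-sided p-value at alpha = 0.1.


Step 1: Rank x and y separately (midranks; no ties here).
rank(x): 1->1, 2->2, 15->7, 8->4, 4->3, 17->8, 9->5, 10->6
rank(y): 13->8, 5->4, 11->7, 1->1, 7->5, 3->3, 9->6, 2->2
Step 2: d_i = R_x(i) - R_y(i); compute d_i^2.
  (1-8)^2=49, (2-4)^2=4, (7-7)^2=0, (4-1)^2=9, (3-5)^2=4, (8-3)^2=25, (5-6)^2=1, (6-2)^2=16
sum(d^2) = 108.
Step 3: rho = 1 - 6*108 / (8*(8^2 - 1)) = 1 - 648/504 = -0.285714.
Step 4: Under H0, t = rho * sqrt((n-2)/(1-rho^2)) = -0.7303 ~ t(6).
Step 5: Two-sided p-value from the t-distribution with 6 df = 0.492726.
Step 6: alpha = 0.1. fail to reject H0.

rho = -0.2857, p = 0.492726, fail to reject H0 at alpha = 0.1.


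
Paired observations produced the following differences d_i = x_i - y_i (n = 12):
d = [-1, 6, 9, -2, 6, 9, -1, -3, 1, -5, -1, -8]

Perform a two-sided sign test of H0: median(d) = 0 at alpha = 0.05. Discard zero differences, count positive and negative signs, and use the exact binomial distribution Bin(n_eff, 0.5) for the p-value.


Step 1: Discard zero differences. Original n = 12; n_eff = number of nonzero differences = 12.
Nonzero differences (with sign): -1, +6, +9, -2, +6, +9, -1, -3, +1, -5, -1, -8
Step 2: Count signs: positive = 5, negative = 7.
Step 3: Under H0: P(positive) = 0.5, so the number of positives S ~ Bin(12, 0.5).
Step 4: Two-sided exact p-value = sum of Bin(12,0.5) probabilities at or below the observed probability = 0.774414.
Step 5: alpha = 0.05. fail to reject H0.

n_eff = 12, pos = 5, neg = 7, p = 0.774414, fail to reject H0.


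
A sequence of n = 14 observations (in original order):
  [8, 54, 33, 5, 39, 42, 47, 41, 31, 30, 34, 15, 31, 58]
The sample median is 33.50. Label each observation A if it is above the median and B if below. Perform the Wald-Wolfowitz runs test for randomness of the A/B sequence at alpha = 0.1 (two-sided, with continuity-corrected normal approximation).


Step 1: Compute median = 33.50; label A = above, B = below.
Labels in order: BABBAAAABBABBA  (n_A = 7, n_B = 7)
Step 2: Count runs R = 8.
Step 3: Under H0 (random ordering), E[R] = 2*n_A*n_B/(n_A+n_B) + 1 = 2*7*7/14 + 1 = 8.0000.
        Var[R] = 2*n_A*n_B*(2*n_A*n_B - n_A - n_B) / ((n_A+n_B)^2 * (n_A+n_B-1)) = 8232/2548 = 3.2308.
        SD[R] = 1.7974.
Step 4: R = E[R], so z = 0 with no continuity correction.
Step 5: Two-sided p-value via normal approximation = 2*(1 - Phi(|z|)) = 1.000000.
Step 6: alpha = 0.1. fail to reject H0.

R = 8, z = 0.0000, p = 1.000000, fail to reject H0.


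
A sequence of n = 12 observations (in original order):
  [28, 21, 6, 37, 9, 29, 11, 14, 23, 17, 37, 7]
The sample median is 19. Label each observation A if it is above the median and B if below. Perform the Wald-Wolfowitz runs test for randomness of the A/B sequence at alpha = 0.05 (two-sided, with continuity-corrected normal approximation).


Step 1: Compute median = 19; label A = above, B = below.
Labels in order: AABABABBABAB  (n_A = 6, n_B = 6)
Step 2: Count runs R = 10.
Step 3: Under H0 (random ordering), E[R] = 2*n_A*n_B/(n_A+n_B) + 1 = 2*6*6/12 + 1 = 7.0000.
        Var[R] = 2*n_A*n_B*(2*n_A*n_B - n_A - n_B) / ((n_A+n_B)^2 * (n_A+n_B-1)) = 4320/1584 = 2.7273.
        SD[R] = 1.6514.
Step 4: Continuity-corrected z = (R - 0.5 - E[R]) / SD[R] = (10 - 0.5 - 7.0000) / 1.6514 = 1.5138.
Step 5: Two-sided p-value via normal approximation = 2*(1 - Phi(|z|)) = 0.130070.
Step 6: alpha = 0.05. fail to reject H0.

R = 10, z = 1.5138, p = 0.130070, fail to reject H0.


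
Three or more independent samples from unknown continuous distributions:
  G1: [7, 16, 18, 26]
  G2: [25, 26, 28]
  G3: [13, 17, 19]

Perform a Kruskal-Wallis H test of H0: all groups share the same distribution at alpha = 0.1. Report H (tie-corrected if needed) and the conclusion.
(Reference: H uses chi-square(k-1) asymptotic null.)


Step 1: Combine all N = 10 observations and assign midranks.
sorted (value, group, rank): (7,G1,1), (13,G3,2), (16,G1,3), (17,G3,4), (18,G1,5), (19,G3,6), (25,G2,7), (26,G1,8.5), (26,G2,8.5), (28,G2,10)
Step 2: Sum ranks within each group.
R_1 = 17.5 (n_1 = 4)
R_2 = 25.5 (n_2 = 3)
R_3 = 12 (n_3 = 3)
Step 3: H = 12/(N(N+1)) * sum(R_i^2/n_i) - 3(N+1)
     = 12/(10*11) * (17.5^2/4 + 25.5^2/3 + 12^2/3) - 3*11
     = 0.109091 * 341.312 - 33
     = 4.234091.
Step 4: Ties present; correction factor C = 1 - 6/(10^3 - 10) = 0.993939. Corrected H = 4.234091 / 0.993939 = 4.259909.
Step 5: Under H0, H ~ chi^2(2); p-value = 0.118843.
Step 6: alpha = 0.1. fail to reject H0.

H = 4.2599, df = 2, p = 0.118843, fail to reject H0.


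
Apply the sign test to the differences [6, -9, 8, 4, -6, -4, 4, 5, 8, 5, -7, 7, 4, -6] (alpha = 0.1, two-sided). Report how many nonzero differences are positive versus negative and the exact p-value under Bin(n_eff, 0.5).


Step 1: Discard zero differences. Original n = 14; n_eff = number of nonzero differences = 14.
Nonzero differences (with sign): +6, -9, +8, +4, -6, -4, +4, +5, +8, +5, -7, +7, +4, -6
Step 2: Count signs: positive = 9, negative = 5.
Step 3: Under H0: P(positive) = 0.5, so the number of positives S ~ Bin(14, 0.5).
Step 4: Two-sided exact p-value = sum of Bin(14,0.5) probabilities at or below the observed probability = 0.423950.
Step 5: alpha = 0.1. fail to reject H0.

n_eff = 14, pos = 9, neg = 5, p = 0.423950, fail to reject H0.


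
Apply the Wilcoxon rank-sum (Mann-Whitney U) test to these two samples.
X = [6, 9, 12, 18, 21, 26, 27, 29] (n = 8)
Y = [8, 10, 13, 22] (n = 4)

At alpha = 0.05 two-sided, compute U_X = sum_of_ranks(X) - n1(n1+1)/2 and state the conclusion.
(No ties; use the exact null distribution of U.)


Step 1: Combine and sort all 12 observations; assign midranks.
sorted (value, group): (6,X), (8,Y), (9,X), (10,Y), (12,X), (13,Y), (18,X), (21,X), (22,Y), (26,X), (27,X), (29,X)
ranks: 6->1, 8->2, 9->3, 10->4, 12->5, 13->6, 18->7, 21->8, 22->9, 26->10, 27->11, 29->12
Step 2: Rank sum for X: R1 = 1 + 3 + 5 + 7 + 8 + 10 + 11 + 12 = 57.
Step 3: U_X = R1 - n1(n1+1)/2 = 57 - 8*9/2 = 57 - 36 = 21.
       U_Y = n1*n2 - U_X = 32 - 21 = 11.
Step 4: No ties, so the exact null distribution of U (based on enumerating the C(12,8) = 495 equally likely rank assignments) gives the two-sided p-value.
Step 5: p-value = 0.460606; compare to alpha = 0.05. fail to reject H0.

U_X = 21, p = 0.460606, fail to reject H0 at alpha = 0.05.


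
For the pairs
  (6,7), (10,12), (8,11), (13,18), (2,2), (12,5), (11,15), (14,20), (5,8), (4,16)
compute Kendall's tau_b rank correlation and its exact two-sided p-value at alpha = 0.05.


Step 1: Enumerate the 45 unordered pairs (i,j) with i<j and classify each by sign(x_j-x_i) * sign(y_j-y_i).
  (1,2):dx=+4,dy=+5->C; (1,3):dx=+2,dy=+4->C; (1,4):dx=+7,dy=+11->C; (1,5):dx=-4,dy=-5->C
  (1,6):dx=+6,dy=-2->D; (1,7):dx=+5,dy=+8->C; (1,8):dx=+8,dy=+13->C; (1,9):dx=-1,dy=+1->D
  (1,10):dx=-2,dy=+9->D; (2,3):dx=-2,dy=-1->C; (2,4):dx=+3,dy=+6->C; (2,5):dx=-8,dy=-10->C
  (2,6):dx=+2,dy=-7->D; (2,7):dx=+1,dy=+3->C; (2,8):dx=+4,dy=+8->C; (2,9):dx=-5,dy=-4->C
  (2,10):dx=-6,dy=+4->D; (3,4):dx=+5,dy=+7->C; (3,5):dx=-6,dy=-9->C; (3,6):dx=+4,dy=-6->D
  (3,7):dx=+3,dy=+4->C; (3,8):dx=+6,dy=+9->C; (3,9):dx=-3,dy=-3->C; (3,10):dx=-4,dy=+5->D
  (4,5):dx=-11,dy=-16->C; (4,6):dx=-1,dy=-13->C; (4,7):dx=-2,dy=-3->C; (4,8):dx=+1,dy=+2->C
  (4,9):dx=-8,dy=-10->C; (4,10):dx=-9,dy=-2->C; (5,6):dx=+10,dy=+3->C; (5,7):dx=+9,dy=+13->C
  (5,8):dx=+12,dy=+18->C; (5,9):dx=+3,dy=+6->C; (5,10):dx=+2,dy=+14->C; (6,7):dx=-1,dy=+10->D
  (6,8):dx=+2,dy=+15->C; (6,9):dx=-7,dy=+3->D; (6,10):dx=-8,dy=+11->D; (7,8):dx=+3,dy=+5->C
  (7,9):dx=-6,dy=-7->C; (7,10):dx=-7,dy=+1->D; (8,9):dx=-9,dy=-12->C; (8,10):dx=-10,dy=-4->C
  (9,10):dx=-1,dy=+8->D
Step 2: C = 33, D = 12, total pairs = 45.
Step 3: tau = (C - D)/(n(n-1)/2) = (33 - 12)/45 = 0.466667.
Step 4: Exact two-sided p-value (enumerate n! = 3628800 permutations of y under H0): p = 0.072550.
Step 5: alpha = 0.05. fail to reject H0.

tau_b = 0.4667 (C=33, D=12), p = 0.072550, fail to reject H0.


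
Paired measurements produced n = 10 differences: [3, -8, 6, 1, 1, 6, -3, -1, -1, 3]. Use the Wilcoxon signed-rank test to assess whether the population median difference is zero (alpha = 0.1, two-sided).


Step 1: Drop any zero differences (none here) and take |d_i|.
|d| = [3, 8, 6, 1, 1, 6, 3, 1, 1, 3]
Step 2: Midrank |d_i| (ties get averaged ranks).
ranks: |3|->6, |8|->10, |6|->8.5, |1|->2.5, |1|->2.5, |6|->8.5, |3|->6, |1|->2.5, |1|->2.5, |3|->6
Step 3: Attach original signs; sum ranks with positive sign and with negative sign.
W+ = 6 + 8.5 + 2.5 + 2.5 + 8.5 + 6 = 34
W- = 10 + 6 + 2.5 + 2.5 = 21
(Check: W+ + W- = 55 should equal n(n+1)/2 = 55.)
Step 4: Test statistic W = min(W+, W-) = 21.
Step 5: Ties in |d|, so use the tie-corrected normal approximation.
        E[W] = n(n+1)/4 = 10*11/4 = 27.5.
        Tie groups: |d|=1 (t=4), |d|=3 (t=3), |d|=6 (t=2); sum(t^3 - t) = 90.
        Var[W] = n(n+1)(2n+1)/24 - sum(t^3-t)/48 = 2310/24 - 90/48 = 94.375.
        z = (W - E[W]) / sqrt(Var[W]) = (21 - 27.5) / 9.7147 = -0.6691.
        Two-sided p = 2*Phi(z) = 0.503438.
Step 6: alpha = 0.1. fail to reject H0.

W+ = 34, W- = 21, W = min = 21, p = 0.503438, fail to reject H0.


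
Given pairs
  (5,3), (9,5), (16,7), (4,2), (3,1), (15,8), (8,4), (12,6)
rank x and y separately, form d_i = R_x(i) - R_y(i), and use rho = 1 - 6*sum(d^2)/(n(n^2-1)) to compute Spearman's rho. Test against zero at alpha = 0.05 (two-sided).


Step 1: Rank x and y separately (midranks; no ties here).
rank(x): 5->3, 9->5, 16->8, 4->2, 3->1, 15->7, 8->4, 12->6
rank(y): 3->3, 5->5, 7->7, 2->2, 1->1, 8->8, 4->4, 6->6
Step 2: d_i = R_x(i) - R_y(i); compute d_i^2.
  (3-3)^2=0, (5-5)^2=0, (8-7)^2=1, (2-2)^2=0, (1-1)^2=0, (7-8)^2=1, (4-4)^2=0, (6-6)^2=0
sum(d^2) = 2.
Step 3: rho = 1 - 6*2 / (8*(8^2 - 1)) = 1 - 12/504 = 0.976190.
Step 4: Under H0, t = rho * sqrt((n-2)/(1-rho^2)) = 11.0235 ~ t(6).
Step 5: Two-sided p-value from the t-distribution with 6 df = 0.000033.
Step 6: alpha = 0.05. reject H0.

rho = 0.9762, p = 0.000033, reject H0 at alpha = 0.05.


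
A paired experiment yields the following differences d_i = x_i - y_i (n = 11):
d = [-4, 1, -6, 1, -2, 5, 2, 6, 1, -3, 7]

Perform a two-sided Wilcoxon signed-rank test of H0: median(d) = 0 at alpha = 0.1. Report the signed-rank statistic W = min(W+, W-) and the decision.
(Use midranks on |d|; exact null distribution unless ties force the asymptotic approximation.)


Step 1: Drop any zero differences (none here) and take |d_i|.
|d| = [4, 1, 6, 1, 2, 5, 2, 6, 1, 3, 7]
Step 2: Midrank |d_i| (ties get averaged ranks).
ranks: |4|->7, |1|->2, |6|->9.5, |1|->2, |2|->4.5, |5|->8, |2|->4.5, |6|->9.5, |1|->2, |3|->6, |7|->11
Step 3: Attach original signs; sum ranks with positive sign and with negative sign.
W+ = 2 + 2 + 8 + 4.5 + 9.5 + 2 + 11 = 39
W- = 7 + 9.5 + 4.5 + 6 = 27
(Check: W+ + W- = 66 should equal n(n+1)/2 = 66.)
Step 4: Test statistic W = min(W+, W-) = 27.
Step 5: Ties in |d|, so use the tie-corrected normal approximation.
        E[W] = n(n+1)/4 = 11*12/4 = 33.
        Tie groups: |d|=1 (t=3), |d|=2 (t=2), |d|=6 (t=2); sum(t^3 - t) = 36.
        Var[W] = n(n+1)(2n+1)/24 - sum(t^3-t)/48 = 3036/24 - 36/48 = 125.75.
        z = (W - E[W]) / sqrt(Var[W]) = (27 - 33) / 11.2138 = -0.5351.
        Two-sided p = 2*Phi(z) = 0.592613.
Step 6: alpha = 0.1. fail to reject H0.

W+ = 39, W- = 27, W = min = 27, p = 0.592613, fail to reject H0.


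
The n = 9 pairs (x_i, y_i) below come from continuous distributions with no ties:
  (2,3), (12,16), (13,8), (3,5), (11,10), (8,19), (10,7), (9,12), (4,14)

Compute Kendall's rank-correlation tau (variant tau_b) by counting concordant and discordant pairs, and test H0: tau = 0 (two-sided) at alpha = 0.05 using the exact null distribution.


Step 1: Enumerate the 36 unordered pairs (i,j) with i<j and classify each by sign(x_j-x_i) * sign(y_j-y_i).
  (1,2):dx=+10,dy=+13->C; (1,3):dx=+11,dy=+5->C; (1,4):dx=+1,dy=+2->C; (1,5):dx=+9,dy=+7->C
  (1,6):dx=+6,dy=+16->C; (1,7):dx=+8,dy=+4->C; (1,8):dx=+7,dy=+9->C; (1,9):dx=+2,dy=+11->C
  (2,3):dx=+1,dy=-8->D; (2,4):dx=-9,dy=-11->C; (2,5):dx=-1,dy=-6->C; (2,6):dx=-4,dy=+3->D
  (2,7):dx=-2,dy=-9->C; (2,8):dx=-3,dy=-4->C; (2,9):dx=-8,dy=-2->C; (3,4):dx=-10,dy=-3->C
  (3,5):dx=-2,dy=+2->D; (3,6):dx=-5,dy=+11->D; (3,7):dx=-3,dy=-1->C; (3,8):dx=-4,dy=+4->D
  (3,9):dx=-9,dy=+6->D; (4,5):dx=+8,dy=+5->C; (4,6):dx=+5,dy=+14->C; (4,7):dx=+7,dy=+2->C
  (4,8):dx=+6,dy=+7->C; (4,9):dx=+1,dy=+9->C; (5,6):dx=-3,dy=+9->D; (5,7):dx=-1,dy=-3->C
  (5,8):dx=-2,dy=+2->D; (5,9):dx=-7,dy=+4->D; (6,7):dx=+2,dy=-12->D; (6,8):dx=+1,dy=-7->D
  (6,9):dx=-4,dy=-5->C; (7,8):dx=-1,dy=+5->D; (7,9):dx=-6,dy=+7->D; (8,9):dx=-5,dy=+2->D
Step 2: C = 22, D = 14, total pairs = 36.
Step 3: tau = (C - D)/(n(n-1)/2) = (22 - 14)/36 = 0.222222.
Step 4: Exact two-sided p-value (enumerate n! = 362880 permutations of y under H0): p = 0.476709.
Step 5: alpha = 0.05. fail to reject H0.

tau_b = 0.2222 (C=22, D=14), p = 0.476709, fail to reject H0.


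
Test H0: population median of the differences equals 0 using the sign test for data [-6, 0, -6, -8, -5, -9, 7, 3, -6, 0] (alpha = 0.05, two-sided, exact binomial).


Step 1: Discard zero differences. Original n = 10; n_eff = number of nonzero differences = 8.
Nonzero differences (with sign): -6, -6, -8, -5, -9, +7, +3, -6
Step 2: Count signs: positive = 2, negative = 6.
Step 3: Under H0: P(positive) = 0.5, so the number of positives S ~ Bin(8, 0.5).
Step 4: Two-sided exact p-value = sum of Bin(8,0.5) probabilities at or below the observed probability = 0.289062.
Step 5: alpha = 0.05. fail to reject H0.

n_eff = 8, pos = 2, neg = 6, p = 0.289062, fail to reject H0.


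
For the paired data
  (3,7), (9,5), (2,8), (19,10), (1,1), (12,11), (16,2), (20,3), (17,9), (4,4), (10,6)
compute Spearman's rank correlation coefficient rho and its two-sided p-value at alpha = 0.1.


Step 1: Rank x and y separately (midranks; no ties here).
rank(x): 3->3, 9->5, 2->2, 19->10, 1->1, 12->7, 16->8, 20->11, 17->9, 4->4, 10->6
rank(y): 7->7, 5->5, 8->8, 10->10, 1->1, 11->11, 2->2, 3->3, 9->9, 4->4, 6->6
Step 2: d_i = R_x(i) - R_y(i); compute d_i^2.
  (3-7)^2=16, (5-5)^2=0, (2-8)^2=36, (10-10)^2=0, (1-1)^2=0, (7-11)^2=16, (8-2)^2=36, (11-3)^2=64, (9-9)^2=0, (4-4)^2=0, (6-6)^2=0
sum(d^2) = 168.
Step 3: rho = 1 - 6*168 / (11*(11^2 - 1)) = 1 - 1008/1320 = 0.236364.
Step 4: Under H0, t = rho * sqrt((n-2)/(1-rho^2)) = 0.7298 ~ t(9).
Step 5: Two-sided p-value from the t-distribution with 9 df = 0.484091.
Step 6: alpha = 0.1. fail to reject H0.

rho = 0.2364, p = 0.484091, fail to reject H0 at alpha = 0.1.


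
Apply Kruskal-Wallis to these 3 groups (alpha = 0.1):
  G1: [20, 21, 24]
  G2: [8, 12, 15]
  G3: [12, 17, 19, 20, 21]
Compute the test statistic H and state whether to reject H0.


Step 1: Combine all N = 11 observations and assign midranks.
sorted (value, group, rank): (8,G2,1), (12,G2,2.5), (12,G3,2.5), (15,G2,4), (17,G3,5), (19,G3,6), (20,G1,7.5), (20,G3,7.5), (21,G1,9.5), (21,G3,9.5), (24,G1,11)
Step 2: Sum ranks within each group.
R_1 = 28 (n_1 = 3)
R_2 = 7.5 (n_2 = 3)
R_3 = 30.5 (n_3 = 5)
Step 3: H = 12/(N(N+1)) * sum(R_i^2/n_i) - 3(N+1)
     = 12/(11*12) * (28^2/3 + 7.5^2/3 + 30.5^2/5) - 3*12
     = 0.090909 * 466.133 - 36
     = 6.375758.
Step 4: Ties present; correction factor C = 1 - 18/(11^3 - 11) = 0.986364. Corrected H = 6.375758 / 0.986364 = 6.463902.
Step 5: Under H0, H ~ chi^2(2); p-value = 0.039480.
Step 6: alpha = 0.1. reject H0.

H = 6.4639, df = 2, p = 0.039480, reject H0.


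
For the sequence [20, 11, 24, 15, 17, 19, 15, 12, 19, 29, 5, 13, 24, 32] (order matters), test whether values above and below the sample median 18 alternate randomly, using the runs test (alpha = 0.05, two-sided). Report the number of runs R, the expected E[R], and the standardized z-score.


Step 1: Compute median = 18; label A = above, B = below.
Labels in order: ABABBABBAABBAA  (n_A = 7, n_B = 7)
Step 2: Count runs R = 9.
Step 3: Under H0 (random ordering), E[R] = 2*n_A*n_B/(n_A+n_B) + 1 = 2*7*7/14 + 1 = 8.0000.
        Var[R] = 2*n_A*n_B*(2*n_A*n_B - n_A - n_B) / ((n_A+n_B)^2 * (n_A+n_B-1)) = 8232/2548 = 3.2308.
        SD[R] = 1.7974.
Step 4: Continuity-corrected z = (R - 0.5 - E[R]) / SD[R] = (9 - 0.5 - 8.0000) / 1.7974 = 0.2782.
Step 5: Two-sided p-value via normal approximation = 2*(1 - Phi(|z|)) = 0.780879.
Step 6: alpha = 0.05. fail to reject H0.

R = 9, z = 0.2782, p = 0.780879, fail to reject H0.


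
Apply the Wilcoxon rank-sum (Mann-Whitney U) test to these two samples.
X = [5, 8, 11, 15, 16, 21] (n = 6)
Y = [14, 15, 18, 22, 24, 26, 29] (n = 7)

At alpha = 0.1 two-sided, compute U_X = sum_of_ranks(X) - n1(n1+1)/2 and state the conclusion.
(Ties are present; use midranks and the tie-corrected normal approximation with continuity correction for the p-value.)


Step 1: Combine and sort all 13 observations; assign midranks.
sorted (value, group): (5,X), (8,X), (11,X), (14,Y), (15,X), (15,Y), (16,X), (18,Y), (21,X), (22,Y), (24,Y), (26,Y), (29,Y)
ranks: 5->1, 8->2, 11->3, 14->4, 15->5.5, 15->5.5, 16->7, 18->8, 21->9, 22->10, 24->11, 26->12, 29->13
Step 2: Rank sum for X: R1 = 1 + 2 + 3 + 5.5 + 7 + 9 = 27.5.
Step 3: U_X = R1 - n1(n1+1)/2 = 27.5 - 6*7/2 = 27.5 - 21 = 6.5.
       U_Y = n1*n2 - U_X = 42 - 6.5 = 35.5.
Step 4: Ties are present, so use the tie-corrected normal approximation (with continuity correction) for the p-value.
Step 5: p-value = 0.045204; compare to alpha = 0.1. reject H0.

U_X = 6.5, p = 0.045204, reject H0 at alpha = 0.1.


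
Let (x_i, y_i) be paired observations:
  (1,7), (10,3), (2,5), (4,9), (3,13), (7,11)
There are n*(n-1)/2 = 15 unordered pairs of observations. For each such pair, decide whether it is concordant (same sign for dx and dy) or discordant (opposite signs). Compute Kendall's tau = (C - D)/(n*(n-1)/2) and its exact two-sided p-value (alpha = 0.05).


Step 1: Enumerate the 15 unordered pairs (i,j) with i<j and classify each by sign(x_j-x_i) * sign(y_j-y_i).
  (1,2):dx=+9,dy=-4->D; (1,3):dx=+1,dy=-2->D; (1,4):dx=+3,dy=+2->C; (1,5):dx=+2,dy=+6->C
  (1,6):dx=+6,dy=+4->C; (2,3):dx=-8,dy=+2->D; (2,4):dx=-6,dy=+6->D; (2,5):dx=-7,dy=+10->D
  (2,6):dx=-3,dy=+8->D; (3,4):dx=+2,dy=+4->C; (3,5):dx=+1,dy=+8->C; (3,6):dx=+5,dy=+6->C
  (4,5):dx=-1,dy=+4->D; (4,6):dx=+3,dy=+2->C; (5,6):dx=+4,dy=-2->D
Step 2: C = 7, D = 8, total pairs = 15.
Step 3: tau = (C - D)/(n(n-1)/2) = (7 - 8)/15 = -0.066667.
Step 4: Exact two-sided p-value (enumerate n! = 720 permutations of y under H0): p = 1.000000.
Step 5: alpha = 0.05. fail to reject H0.

tau_b = -0.0667 (C=7, D=8), p = 1.000000, fail to reject H0.


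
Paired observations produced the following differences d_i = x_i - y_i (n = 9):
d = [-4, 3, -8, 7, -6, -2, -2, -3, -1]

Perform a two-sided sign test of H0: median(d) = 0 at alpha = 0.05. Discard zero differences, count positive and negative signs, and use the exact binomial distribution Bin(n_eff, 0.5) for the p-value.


Step 1: Discard zero differences. Original n = 9; n_eff = number of nonzero differences = 9.
Nonzero differences (with sign): -4, +3, -8, +7, -6, -2, -2, -3, -1
Step 2: Count signs: positive = 2, negative = 7.
Step 3: Under H0: P(positive) = 0.5, so the number of positives S ~ Bin(9, 0.5).
Step 4: Two-sided exact p-value = sum of Bin(9,0.5) probabilities at or below the observed probability = 0.179688.
Step 5: alpha = 0.05. fail to reject H0.

n_eff = 9, pos = 2, neg = 7, p = 0.179688, fail to reject H0.


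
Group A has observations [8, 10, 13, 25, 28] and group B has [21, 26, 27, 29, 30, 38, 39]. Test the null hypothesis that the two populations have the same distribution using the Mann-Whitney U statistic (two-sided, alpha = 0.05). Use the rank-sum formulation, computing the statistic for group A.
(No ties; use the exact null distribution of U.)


Step 1: Combine and sort all 12 observations; assign midranks.
sorted (value, group): (8,X), (10,X), (13,X), (21,Y), (25,X), (26,Y), (27,Y), (28,X), (29,Y), (30,Y), (38,Y), (39,Y)
ranks: 8->1, 10->2, 13->3, 21->4, 25->5, 26->6, 27->7, 28->8, 29->9, 30->10, 38->11, 39->12
Step 2: Rank sum for X: R1 = 1 + 2 + 3 + 5 + 8 = 19.
Step 3: U_X = R1 - n1(n1+1)/2 = 19 - 5*6/2 = 19 - 15 = 4.
       U_Y = n1*n2 - U_X = 35 - 4 = 31.
Step 4: No ties, so the exact null distribution of U (based on enumerating the C(12,5) = 792 equally likely rank assignments) gives the two-sided p-value.
Step 5: p-value = 0.030303; compare to alpha = 0.05. reject H0.

U_X = 4, p = 0.030303, reject H0 at alpha = 0.05.


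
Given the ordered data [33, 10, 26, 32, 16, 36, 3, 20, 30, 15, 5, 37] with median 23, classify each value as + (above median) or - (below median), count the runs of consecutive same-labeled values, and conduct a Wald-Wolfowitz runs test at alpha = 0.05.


Step 1: Compute median = 23; label A = above, B = below.
Labels in order: ABAABABBABBA  (n_A = 6, n_B = 6)
Step 2: Count runs R = 9.
Step 3: Under H0 (random ordering), E[R] = 2*n_A*n_B/(n_A+n_B) + 1 = 2*6*6/12 + 1 = 7.0000.
        Var[R] = 2*n_A*n_B*(2*n_A*n_B - n_A - n_B) / ((n_A+n_B)^2 * (n_A+n_B-1)) = 4320/1584 = 2.7273.
        SD[R] = 1.6514.
Step 4: Continuity-corrected z = (R - 0.5 - E[R]) / SD[R] = (9 - 0.5 - 7.0000) / 1.6514 = 0.9083.
Step 5: Two-sided p-value via normal approximation = 2*(1 - Phi(|z|)) = 0.363722.
Step 6: alpha = 0.05. fail to reject H0.

R = 9, z = 0.9083, p = 0.363722, fail to reject H0.


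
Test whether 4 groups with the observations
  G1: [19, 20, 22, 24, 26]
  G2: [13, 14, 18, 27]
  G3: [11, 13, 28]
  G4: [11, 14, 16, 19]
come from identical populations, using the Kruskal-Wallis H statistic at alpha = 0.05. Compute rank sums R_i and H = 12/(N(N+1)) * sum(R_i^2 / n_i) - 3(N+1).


Step 1: Combine all N = 16 observations and assign midranks.
sorted (value, group, rank): (11,G3,1.5), (11,G4,1.5), (13,G2,3.5), (13,G3,3.5), (14,G2,5.5), (14,G4,5.5), (16,G4,7), (18,G2,8), (19,G1,9.5), (19,G4,9.5), (20,G1,11), (22,G1,12), (24,G1,13), (26,G1,14), (27,G2,15), (28,G3,16)
Step 2: Sum ranks within each group.
R_1 = 59.5 (n_1 = 5)
R_2 = 32 (n_2 = 4)
R_3 = 21 (n_3 = 3)
R_4 = 23.5 (n_4 = 4)
Step 3: H = 12/(N(N+1)) * sum(R_i^2/n_i) - 3(N+1)
     = 12/(16*17) * (59.5^2/5 + 32^2/4 + 21^2/3 + 23.5^2/4) - 3*17
     = 0.044118 * 1249.11 - 51
     = 4.107904.
Step 4: Ties present; correction factor C = 1 - 24/(16^3 - 16) = 0.994118. Corrected H = 4.107904 / 0.994118 = 4.132212.
Step 5: Under H0, H ~ chi^2(3); p-value = 0.247537.
Step 6: alpha = 0.05. fail to reject H0.

H = 4.1322, df = 3, p = 0.247537, fail to reject H0.


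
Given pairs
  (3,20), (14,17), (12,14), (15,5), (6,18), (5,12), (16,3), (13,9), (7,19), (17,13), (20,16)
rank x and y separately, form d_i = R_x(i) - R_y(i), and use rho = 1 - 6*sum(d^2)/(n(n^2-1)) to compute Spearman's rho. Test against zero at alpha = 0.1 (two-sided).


Step 1: Rank x and y separately (midranks; no ties here).
rank(x): 3->1, 14->7, 12->5, 15->8, 6->3, 5->2, 16->9, 13->6, 7->4, 17->10, 20->11
rank(y): 20->11, 17->8, 14->6, 5->2, 18->9, 12->4, 3->1, 9->3, 19->10, 13->5, 16->7
Step 2: d_i = R_x(i) - R_y(i); compute d_i^2.
  (1-11)^2=100, (7-8)^2=1, (5-6)^2=1, (8-2)^2=36, (3-9)^2=36, (2-4)^2=4, (9-1)^2=64, (6-3)^2=9, (4-10)^2=36, (10-5)^2=25, (11-7)^2=16
sum(d^2) = 328.
Step 3: rho = 1 - 6*328 / (11*(11^2 - 1)) = 1 - 1968/1320 = -0.490909.
Step 4: Under H0, t = rho * sqrt((n-2)/(1-rho^2)) = -1.6904 ~ t(9).
Step 5: Two-sided p-value from the t-distribution with 9 df = 0.125204.
Step 6: alpha = 0.1. fail to reject H0.

rho = -0.4909, p = 0.125204, fail to reject H0 at alpha = 0.1.


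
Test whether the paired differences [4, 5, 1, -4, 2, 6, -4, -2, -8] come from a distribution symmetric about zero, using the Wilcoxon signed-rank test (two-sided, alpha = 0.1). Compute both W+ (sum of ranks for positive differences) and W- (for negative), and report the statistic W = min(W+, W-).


Step 1: Drop any zero differences (none here) and take |d_i|.
|d| = [4, 5, 1, 4, 2, 6, 4, 2, 8]
Step 2: Midrank |d_i| (ties get averaged ranks).
ranks: |4|->5, |5|->7, |1|->1, |4|->5, |2|->2.5, |6|->8, |4|->5, |2|->2.5, |8|->9
Step 3: Attach original signs; sum ranks with positive sign and with negative sign.
W+ = 5 + 7 + 1 + 2.5 + 8 = 23.5
W- = 5 + 5 + 2.5 + 9 = 21.5
(Check: W+ + W- = 45 should equal n(n+1)/2 = 45.)
Step 4: Test statistic W = min(W+, W-) = 21.5.
Step 5: Ties in |d|, so use the tie-corrected normal approximation.
        E[W] = n(n+1)/4 = 9*10/4 = 22.5.
        Tie groups: |d|=2 (t=2), |d|=4 (t=3); sum(t^3 - t) = 30.
        Var[W] = n(n+1)(2n+1)/24 - sum(t^3-t)/48 = 1710/24 - 30/48 = 70.625.
        z = (W - E[W]) / sqrt(Var[W]) = (21.5 - 22.5) / 8.4039 = -0.1190.
        Two-sided p = 2*Phi(z) = 0.905281.
Step 6: alpha = 0.1. fail to reject H0.

W+ = 23.5, W- = 21.5, W = min = 21.5, p = 0.905281, fail to reject H0.


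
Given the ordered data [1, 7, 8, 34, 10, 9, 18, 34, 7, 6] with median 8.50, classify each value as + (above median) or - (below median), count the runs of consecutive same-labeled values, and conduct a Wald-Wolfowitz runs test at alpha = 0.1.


Step 1: Compute median = 8.50; label A = above, B = below.
Labels in order: BBBAAAAABB  (n_A = 5, n_B = 5)
Step 2: Count runs R = 3.
Step 3: Under H0 (random ordering), E[R] = 2*n_A*n_B/(n_A+n_B) + 1 = 2*5*5/10 + 1 = 6.0000.
        Var[R] = 2*n_A*n_B*(2*n_A*n_B - n_A - n_B) / ((n_A+n_B)^2 * (n_A+n_B-1)) = 2000/900 = 2.2222.
        SD[R] = 1.4907.
Step 4: Continuity-corrected z = (R + 0.5 - E[R]) / SD[R] = (3 + 0.5 - 6.0000) / 1.4907 = -1.6771.
Step 5: Two-sided p-value via normal approximation = 2*(1 - Phi(|z|)) = 0.093533.
Step 6: alpha = 0.1. reject H0.

R = 3, z = -1.6771, p = 0.093533, reject H0.


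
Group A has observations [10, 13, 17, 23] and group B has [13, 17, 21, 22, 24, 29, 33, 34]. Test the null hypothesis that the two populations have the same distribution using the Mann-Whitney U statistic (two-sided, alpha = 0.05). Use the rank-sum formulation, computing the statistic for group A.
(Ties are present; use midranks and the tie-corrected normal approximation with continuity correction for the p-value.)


Step 1: Combine and sort all 12 observations; assign midranks.
sorted (value, group): (10,X), (13,X), (13,Y), (17,X), (17,Y), (21,Y), (22,Y), (23,X), (24,Y), (29,Y), (33,Y), (34,Y)
ranks: 10->1, 13->2.5, 13->2.5, 17->4.5, 17->4.5, 21->6, 22->7, 23->8, 24->9, 29->10, 33->11, 34->12
Step 2: Rank sum for X: R1 = 1 + 2.5 + 4.5 + 8 = 16.
Step 3: U_X = R1 - n1(n1+1)/2 = 16 - 4*5/2 = 16 - 10 = 6.
       U_Y = n1*n2 - U_X = 32 - 6 = 26.
Step 4: Ties are present, so use the tie-corrected normal approximation (with continuity correction) for the p-value.
Step 5: p-value = 0.105412; compare to alpha = 0.05. fail to reject H0.

U_X = 6, p = 0.105412, fail to reject H0 at alpha = 0.05.


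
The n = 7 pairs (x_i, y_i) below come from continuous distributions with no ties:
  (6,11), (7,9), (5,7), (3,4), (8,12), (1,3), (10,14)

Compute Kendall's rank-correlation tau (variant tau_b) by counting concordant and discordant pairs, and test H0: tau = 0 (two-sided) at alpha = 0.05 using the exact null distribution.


Step 1: Enumerate the 21 unordered pairs (i,j) with i<j and classify each by sign(x_j-x_i) * sign(y_j-y_i).
  (1,2):dx=+1,dy=-2->D; (1,3):dx=-1,dy=-4->C; (1,4):dx=-3,dy=-7->C; (1,5):dx=+2,dy=+1->C
  (1,6):dx=-5,dy=-8->C; (1,7):dx=+4,dy=+3->C; (2,3):dx=-2,dy=-2->C; (2,4):dx=-4,dy=-5->C
  (2,5):dx=+1,dy=+3->C; (2,6):dx=-6,dy=-6->C; (2,7):dx=+3,dy=+5->C; (3,4):dx=-2,dy=-3->C
  (3,5):dx=+3,dy=+5->C; (3,6):dx=-4,dy=-4->C; (3,7):dx=+5,dy=+7->C; (4,5):dx=+5,dy=+8->C
  (4,6):dx=-2,dy=-1->C; (4,7):dx=+7,dy=+10->C; (5,6):dx=-7,dy=-9->C; (5,7):dx=+2,dy=+2->C
  (6,7):dx=+9,dy=+11->C
Step 2: C = 20, D = 1, total pairs = 21.
Step 3: tau = (C - D)/(n(n-1)/2) = (20 - 1)/21 = 0.904762.
Step 4: Exact two-sided p-value (enumerate n! = 5040 permutations of y under H0): p = 0.002778.
Step 5: alpha = 0.05. reject H0.

tau_b = 0.9048 (C=20, D=1), p = 0.002778, reject H0.


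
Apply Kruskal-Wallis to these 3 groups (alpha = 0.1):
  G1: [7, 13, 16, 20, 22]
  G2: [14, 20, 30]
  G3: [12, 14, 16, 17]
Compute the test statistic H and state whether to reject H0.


Step 1: Combine all N = 12 observations and assign midranks.
sorted (value, group, rank): (7,G1,1), (12,G3,2), (13,G1,3), (14,G2,4.5), (14,G3,4.5), (16,G1,6.5), (16,G3,6.5), (17,G3,8), (20,G1,9.5), (20,G2,9.5), (22,G1,11), (30,G2,12)
Step 2: Sum ranks within each group.
R_1 = 31 (n_1 = 5)
R_2 = 26 (n_2 = 3)
R_3 = 21 (n_3 = 4)
Step 3: H = 12/(N(N+1)) * sum(R_i^2/n_i) - 3(N+1)
     = 12/(12*13) * (31^2/5 + 26^2/3 + 21^2/4) - 3*13
     = 0.076923 * 527.783 - 39
     = 1.598718.
Step 4: Ties present; correction factor C = 1 - 18/(12^3 - 12) = 0.989510. Corrected H = 1.598718 / 0.989510 = 1.615665.
Step 5: Under H0, H ~ chi^2(2); p-value = 0.445823.
Step 6: alpha = 0.1. fail to reject H0.

H = 1.6157, df = 2, p = 0.445823, fail to reject H0.


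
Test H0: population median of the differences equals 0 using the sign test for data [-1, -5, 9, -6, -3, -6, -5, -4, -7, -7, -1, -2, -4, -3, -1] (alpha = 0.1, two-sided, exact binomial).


Step 1: Discard zero differences. Original n = 15; n_eff = number of nonzero differences = 15.
Nonzero differences (with sign): -1, -5, +9, -6, -3, -6, -5, -4, -7, -7, -1, -2, -4, -3, -1
Step 2: Count signs: positive = 1, negative = 14.
Step 3: Under H0: P(positive) = 0.5, so the number of positives S ~ Bin(15, 0.5).
Step 4: Two-sided exact p-value = sum of Bin(15,0.5) probabilities at or below the observed probability = 0.000977.
Step 5: alpha = 0.1. reject H0.

n_eff = 15, pos = 1, neg = 14, p = 0.000977, reject H0.


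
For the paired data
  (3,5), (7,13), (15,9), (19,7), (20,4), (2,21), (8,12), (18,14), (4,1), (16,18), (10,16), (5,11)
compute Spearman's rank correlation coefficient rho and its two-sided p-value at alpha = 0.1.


Step 1: Rank x and y separately (midranks; no ties here).
rank(x): 3->2, 7->5, 15->8, 19->11, 20->12, 2->1, 8->6, 18->10, 4->3, 16->9, 10->7, 5->4
rank(y): 5->3, 13->8, 9->5, 7->4, 4->2, 21->12, 12->7, 14->9, 1->1, 18->11, 16->10, 11->6
Step 2: d_i = R_x(i) - R_y(i); compute d_i^2.
  (2-3)^2=1, (5-8)^2=9, (8-5)^2=9, (11-4)^2=49, (12-2)^2=100, (1-12)^2=121, (6-7)^2=1, (10-9)^2=1, (3-1)^2=4, (9-11)^2=4, (7-10)^2=9, (4-6)^2=4
sum(d^2) = 312.
Step 3: rho = 1 - 6*312 / (12*(12^2 - 1)) = 1 - 1872/1716 = -0.090909.
Step 4: Under H0, t = rho * sqrt((n-2)/(1-rho^2)) = -0.2887 ~ t(10).
Step 5: Two-sided p-value from the t-distribution with 10 df = 0.778725.
Step 6: alpha = 0.1. fail to reject H0.

rho = -0.0909, p = 0.778725, fail to reject H0 at alpha = 0.1.


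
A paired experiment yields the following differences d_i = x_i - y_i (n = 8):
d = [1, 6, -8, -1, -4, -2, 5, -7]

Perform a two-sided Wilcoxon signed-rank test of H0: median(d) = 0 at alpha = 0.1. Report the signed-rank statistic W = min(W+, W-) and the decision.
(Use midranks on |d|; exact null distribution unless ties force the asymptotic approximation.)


Step 1: Drop any zero differences (none here) and take |d_i|.
|d| = [1, 6, 8, 1, 4, 2, 5, 7]
Step 2: Midrank |d_i| (ties get averaged ranks).
ranks: |1|->1.5, |6|->6, |8|->8, |1|->1.5, |4|->4, |2|->3, |5|->5, |7|->7
Step 3: Attach original signs; sum ranks with positive sign and with negative sign.
W+ = 1.5 + 6 + 5 = 12.5
W- = 8 + 1.5 + 4 + 3 + 7 = 23.5
(Check: W+ + W- = 36 should equal n(n+1)/2 = 36.)
Step 4: Test statistic W = min(W+, W-) = 12.5.
Step 5: Ties in |d|, so use the tie-corrected normal approximation.
        E[W] = n(n+1)/4 = 8*9/4 = 18.
        Tie groups: |d|=1 (t=2); sum(t^3 - t) = 6.
        Var[W] = n(n+1)(2n+1)/24 - sum(t^3-t)/48 = 1224/24 - 6/48 = 50.875.
        z = (W - E[W]) / sqrt(Var[W]) = (12.5 - 18) / 7.1327 = -0.7711.
        Two-sided p = 2*Phi(z) = 0.440648.
Step 6: alpha = 0.1. fail to reject H0.

W+ = 12.5, W- = 23.5, W = min = 12.5, p = 0.440648, fail to reject H0.


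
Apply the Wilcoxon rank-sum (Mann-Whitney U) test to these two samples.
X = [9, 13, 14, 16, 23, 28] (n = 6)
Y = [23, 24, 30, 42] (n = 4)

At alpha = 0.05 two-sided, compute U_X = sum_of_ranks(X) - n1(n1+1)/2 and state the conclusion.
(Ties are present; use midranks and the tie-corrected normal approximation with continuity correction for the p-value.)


Step 1: Combine and sort all 10 observations; assign midranks.
sorted (value, group): (9,X), (13,X), (14,X), (16,X), (23,X), (23,Y), (24,Y), (28,X), (30,Y), (42,Y)
ranks: 9->1, 13->2, 14->3, 16->4, 23->5.5, 23->5.5, 24->7, 28->8, 30->9, 42->10
Step 2: Rank sum for X: R1 = 1 + 2 + 3 + 4 + 5.5 + 8 = 23.5.
Step 3: U_X = R1 - n1(n1+1)/2 = 23.5 - 6*7/2 = 23.5 - 21 = 2.5.
       U_Y = n1*n2 - U_X = 24 - 2.5 = 21.5.
Step 4: Ties are present, so use the tie-corrected normal approximation (with continuity correction) for the p-value.
Step 5: p-value = 0.054273; compare to alpha = 0.05. fail to reject H0.

U_X = 2.5, p = 0.054273, fail to reject H0 at alpha = 0.05.


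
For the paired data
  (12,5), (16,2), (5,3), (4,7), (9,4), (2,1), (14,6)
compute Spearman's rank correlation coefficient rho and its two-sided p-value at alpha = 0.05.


Step 1: Rank x and y separately (midranks; no ties here).
rank(x): 12->5, 16->7, 5->3, 4->2, 9->4, 2->1, 14->6
rank(y): 5->5, 2->2, 3->3, 7->7, 4->4, 1->1, 6->6
Step 2: d_i = R_x(i) - R_y(i); compute d_i^2.
  (5-5)^2=0, (7-2)^2=25, (3-3)^2=0, (2-7)^2=25, (4-4)^2=0, (1-1)^2=0, (6-6)^2=0
sum(d^2) = 50.
Step 3: rho = 1 - 6*50 / (7*(7^2 - 1)) = 1 - 300/336 = 0.107143.
Step 4: Under H0, t = rho * sqrt((n-2)/(1-rho^2)) = 0.2410 ~ t(5).
Step 5: Two-sided p-value from the t-distribution with 5 df = 0.819151.
Step 6: alpha = 0.05. fail to reject H0.

rho = 0.1071, p = 0.819151, fail to reject H0 at alpha = 0.05.
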